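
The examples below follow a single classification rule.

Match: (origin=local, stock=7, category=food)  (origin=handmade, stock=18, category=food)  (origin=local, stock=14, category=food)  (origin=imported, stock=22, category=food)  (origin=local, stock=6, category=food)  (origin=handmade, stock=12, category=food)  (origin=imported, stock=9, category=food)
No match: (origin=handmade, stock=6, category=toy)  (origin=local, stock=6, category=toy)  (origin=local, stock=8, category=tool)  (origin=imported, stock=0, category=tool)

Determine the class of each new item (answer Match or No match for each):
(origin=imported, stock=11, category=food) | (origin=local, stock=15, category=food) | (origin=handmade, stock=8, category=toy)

Match, Match, No match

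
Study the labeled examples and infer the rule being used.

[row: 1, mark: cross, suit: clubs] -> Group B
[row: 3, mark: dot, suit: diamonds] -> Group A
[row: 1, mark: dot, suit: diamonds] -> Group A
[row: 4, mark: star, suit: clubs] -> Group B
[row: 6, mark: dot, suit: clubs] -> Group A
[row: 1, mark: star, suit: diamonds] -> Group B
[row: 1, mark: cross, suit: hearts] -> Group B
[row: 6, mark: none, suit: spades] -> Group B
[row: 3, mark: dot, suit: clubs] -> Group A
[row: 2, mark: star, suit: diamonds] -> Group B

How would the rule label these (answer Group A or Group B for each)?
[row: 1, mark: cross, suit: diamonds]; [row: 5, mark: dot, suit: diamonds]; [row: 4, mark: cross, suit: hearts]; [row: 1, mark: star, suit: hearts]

Group B, Group A, Group B, Group B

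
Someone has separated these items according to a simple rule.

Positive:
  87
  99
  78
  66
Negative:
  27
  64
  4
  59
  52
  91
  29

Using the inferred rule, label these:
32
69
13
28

The classifier is using: multiple of 3 AND at least 29.
32: 32 = 3·10 + 2, 32 ≥ 29 — does not fit, so Negative. 69: 69 = 3·23, 69 ≥ 29 — passes, so Positive. 13: 13 = 3·4 + 1, 13 < 29 — does not fit, so Negative. 28: 28 = 3·9 + 1, 28 < 29 — does not fit, so Negative.

Negative, Positive, Negative, Negative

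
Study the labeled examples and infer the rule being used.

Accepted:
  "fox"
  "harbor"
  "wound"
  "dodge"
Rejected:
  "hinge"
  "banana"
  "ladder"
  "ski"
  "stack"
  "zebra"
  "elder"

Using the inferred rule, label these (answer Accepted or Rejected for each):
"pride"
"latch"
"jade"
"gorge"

Rejected, Rejected, Rejected, Accepted

Comparing the two groups points to one rule — contains 'o'.
"pride" — no 'o', hence Rejected. "latch" — no 'o', hence Rejected. "jade" — no 'o', hence Rejected. "gorge" — has 'o', hence Accepted.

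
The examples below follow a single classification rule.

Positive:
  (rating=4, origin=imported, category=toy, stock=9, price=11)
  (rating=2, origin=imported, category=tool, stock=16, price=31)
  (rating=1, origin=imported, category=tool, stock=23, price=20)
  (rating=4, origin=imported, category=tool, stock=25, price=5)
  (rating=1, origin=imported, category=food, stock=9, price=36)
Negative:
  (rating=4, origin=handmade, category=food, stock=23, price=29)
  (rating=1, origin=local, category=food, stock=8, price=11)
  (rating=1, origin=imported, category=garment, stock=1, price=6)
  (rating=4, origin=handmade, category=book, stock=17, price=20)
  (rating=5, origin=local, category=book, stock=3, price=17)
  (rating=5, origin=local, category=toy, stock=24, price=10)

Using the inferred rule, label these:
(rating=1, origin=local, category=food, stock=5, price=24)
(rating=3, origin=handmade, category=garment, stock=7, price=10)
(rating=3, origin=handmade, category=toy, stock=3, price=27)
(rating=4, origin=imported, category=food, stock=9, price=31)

Every 'Positive' example satisfies: origin is imported AND stock ≥ 3. None of the 'Negative' examples do.
(rating=1, origin=local, category=food, stock=5, price=24) → origin is local, stock = 5 → Negative.
(rating=3, origin=handmade, category=garment, stock=7, price=10) → origin is handmade, stock = 7 → Negative.
(rating=3, origin=handmade, category=toy, stock=3, price=27) → origin is handmade, stock = 3 → Negative.
(rating=4, origin=imported, category=food, stock=9, price=31) → origin is imported, stock = 9 → Positive.

Negative, Negative, Negative, Positive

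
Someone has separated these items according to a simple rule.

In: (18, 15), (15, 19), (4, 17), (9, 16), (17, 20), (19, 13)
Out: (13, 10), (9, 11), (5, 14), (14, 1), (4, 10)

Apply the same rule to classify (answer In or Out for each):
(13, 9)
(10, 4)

Out, Out

A rule that fits every label: max ≥ 15 — true of each 'In' example, false of each 'Out' one.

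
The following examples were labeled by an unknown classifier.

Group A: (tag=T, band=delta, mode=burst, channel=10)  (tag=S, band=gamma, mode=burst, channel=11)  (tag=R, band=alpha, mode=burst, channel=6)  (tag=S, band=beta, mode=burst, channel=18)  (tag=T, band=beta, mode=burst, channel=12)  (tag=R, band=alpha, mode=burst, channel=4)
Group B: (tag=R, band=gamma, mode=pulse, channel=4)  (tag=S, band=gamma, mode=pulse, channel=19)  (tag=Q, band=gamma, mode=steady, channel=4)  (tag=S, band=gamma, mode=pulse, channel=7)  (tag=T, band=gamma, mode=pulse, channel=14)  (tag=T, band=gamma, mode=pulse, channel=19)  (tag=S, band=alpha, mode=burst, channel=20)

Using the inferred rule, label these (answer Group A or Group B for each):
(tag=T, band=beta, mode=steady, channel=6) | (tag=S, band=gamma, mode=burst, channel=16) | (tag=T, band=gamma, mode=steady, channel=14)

Group B, Group A, Group B

A rule that fits every label: mode is burst AND channel ≤ 18 — true of each 'Group A' example, false of each 'Group B' one.
(tag=T, band=beta, mode=steady, channel=6): Group B (mode is steady, channel = 6). (tag=S, band=gamma, mode=burst, channel=16): Group A (mode is burst, channel = 16). (tag=T, band=gamma, mode=steady, channel=14): Group B (mode is steady, channel = 14).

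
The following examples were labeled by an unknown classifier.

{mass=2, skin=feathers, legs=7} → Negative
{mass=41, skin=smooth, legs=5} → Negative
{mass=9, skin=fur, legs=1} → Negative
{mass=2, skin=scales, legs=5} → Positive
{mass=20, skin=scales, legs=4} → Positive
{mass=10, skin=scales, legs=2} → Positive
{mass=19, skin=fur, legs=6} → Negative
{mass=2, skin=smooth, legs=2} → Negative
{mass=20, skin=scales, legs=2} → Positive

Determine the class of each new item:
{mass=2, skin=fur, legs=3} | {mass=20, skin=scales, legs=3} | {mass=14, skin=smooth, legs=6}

Negative, Positive, Negative

All 'Positive' examples share one property — skin is scales — and every 'Negative' example lacks it.
{mass=2, skin=fur, legs=3} → skin is fur → Negative.
{mass=20, skin=scales, legs=3} → skin is scales → Positive.
{mass=14, skin=smooth, legs=6} → skin is smooth → Negative.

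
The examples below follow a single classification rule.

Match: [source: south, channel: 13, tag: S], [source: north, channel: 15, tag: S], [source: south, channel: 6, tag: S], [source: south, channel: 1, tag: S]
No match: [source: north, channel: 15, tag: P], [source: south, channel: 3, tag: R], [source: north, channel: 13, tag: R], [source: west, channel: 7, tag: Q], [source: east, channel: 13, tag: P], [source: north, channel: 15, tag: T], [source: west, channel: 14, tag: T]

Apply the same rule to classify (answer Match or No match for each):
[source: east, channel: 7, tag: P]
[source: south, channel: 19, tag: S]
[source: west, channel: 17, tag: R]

The distinguishing property — tag is S — holds for all the 'Match' cases and none of the 'No match' cases.
No match: [source: east, channel: 7, tag: P], since tag is P. Match: [source: south, channel: 19, tag: S], since tag is S. No match: [source: west, channel: 17, tag: R], since tag is R.

No match, Match, No match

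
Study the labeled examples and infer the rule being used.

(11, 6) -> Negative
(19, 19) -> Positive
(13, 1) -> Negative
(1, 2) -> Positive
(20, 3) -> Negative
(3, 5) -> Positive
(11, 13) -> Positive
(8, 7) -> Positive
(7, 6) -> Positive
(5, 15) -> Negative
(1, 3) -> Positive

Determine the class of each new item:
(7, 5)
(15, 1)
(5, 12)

One predicate separates the groups cleanly: |first − second| ≤ 2.

Positive, Negative, Negative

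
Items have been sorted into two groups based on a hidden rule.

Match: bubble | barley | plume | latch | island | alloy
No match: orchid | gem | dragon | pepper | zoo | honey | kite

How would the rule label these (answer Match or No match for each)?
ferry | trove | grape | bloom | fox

No match, No match, No match, Match, No match

All 'Match' examples share one property — contains 'l' — and every 'No match' example lacks it.
No match: ferry, since no 'l'.
No match: trove, since no 'l'.
No match: grape, since no 'l'.
Match: bloom, since has 'l'.
No match: fox, since no 'l'.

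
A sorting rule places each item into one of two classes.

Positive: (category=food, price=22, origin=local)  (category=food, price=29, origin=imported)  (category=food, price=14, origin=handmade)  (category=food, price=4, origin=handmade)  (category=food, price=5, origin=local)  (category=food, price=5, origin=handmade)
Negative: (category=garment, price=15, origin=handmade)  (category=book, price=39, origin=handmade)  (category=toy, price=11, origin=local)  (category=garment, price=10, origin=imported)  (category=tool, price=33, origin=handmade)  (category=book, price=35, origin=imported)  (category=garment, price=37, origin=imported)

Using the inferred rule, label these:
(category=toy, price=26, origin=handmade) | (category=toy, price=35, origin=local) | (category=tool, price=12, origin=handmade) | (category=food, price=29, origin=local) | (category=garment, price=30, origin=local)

Negative, Negative, Negative, Positive, Negative

The common property of the 'Positive' items is: category is food. No 'Negative' item has it.
(category=toy, price=26, origin=handmade): category is toy, fails this test → Negative.
(category=toy, price=35, origin=local): category is toy, fails this test → Negative.
(category=tool, price=12, origin=handmade): category is tool, fails this test → Negative.
(category=food, price=29, origin=local): category is food, fits → Positive.
(category=garment, price=30, origin=local): category is garment, fails this test → Negative.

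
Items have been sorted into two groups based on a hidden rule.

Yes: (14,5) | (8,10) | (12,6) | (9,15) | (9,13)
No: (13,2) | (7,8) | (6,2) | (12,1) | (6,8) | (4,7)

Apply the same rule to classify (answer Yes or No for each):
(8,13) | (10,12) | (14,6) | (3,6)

Yes, Yes, Yes, No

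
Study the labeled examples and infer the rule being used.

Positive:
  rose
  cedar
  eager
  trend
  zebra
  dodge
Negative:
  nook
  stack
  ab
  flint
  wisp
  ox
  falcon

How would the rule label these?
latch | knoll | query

The common property of the 'Positive' items is: contains 'e'. No 'Negative' item has it.

Negative, Negative, Positive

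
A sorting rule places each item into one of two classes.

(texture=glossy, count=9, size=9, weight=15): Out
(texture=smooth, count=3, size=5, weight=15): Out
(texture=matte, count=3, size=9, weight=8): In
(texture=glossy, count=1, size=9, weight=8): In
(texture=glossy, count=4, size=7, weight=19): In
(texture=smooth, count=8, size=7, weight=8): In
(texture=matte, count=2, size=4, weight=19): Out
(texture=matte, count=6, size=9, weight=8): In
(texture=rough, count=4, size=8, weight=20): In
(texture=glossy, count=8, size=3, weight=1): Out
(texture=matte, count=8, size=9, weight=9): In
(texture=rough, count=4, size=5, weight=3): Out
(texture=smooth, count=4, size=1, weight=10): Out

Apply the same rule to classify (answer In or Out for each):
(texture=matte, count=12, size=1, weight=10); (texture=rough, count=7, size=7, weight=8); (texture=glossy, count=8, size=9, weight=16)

The simplest hypothesis consistent with all the labels is: size ≥ 7 AND count ≤ 8.

Out, In, In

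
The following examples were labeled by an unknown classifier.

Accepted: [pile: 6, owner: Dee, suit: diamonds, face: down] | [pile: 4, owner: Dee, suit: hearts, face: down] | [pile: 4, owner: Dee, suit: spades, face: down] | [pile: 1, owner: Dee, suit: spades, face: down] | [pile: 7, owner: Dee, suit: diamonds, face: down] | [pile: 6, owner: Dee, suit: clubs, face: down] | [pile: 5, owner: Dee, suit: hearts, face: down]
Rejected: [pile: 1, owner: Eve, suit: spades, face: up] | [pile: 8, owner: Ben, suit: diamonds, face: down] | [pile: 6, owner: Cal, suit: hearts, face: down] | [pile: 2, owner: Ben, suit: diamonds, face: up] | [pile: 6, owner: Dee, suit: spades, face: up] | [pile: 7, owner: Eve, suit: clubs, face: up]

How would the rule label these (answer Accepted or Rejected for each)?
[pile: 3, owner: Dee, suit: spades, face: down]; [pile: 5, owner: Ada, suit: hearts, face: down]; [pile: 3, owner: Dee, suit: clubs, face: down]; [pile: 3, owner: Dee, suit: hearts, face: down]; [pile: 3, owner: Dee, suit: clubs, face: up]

The classifier is using: face is down AND owner is Dee.
[pile: 3, owner: Dee, suit: spades, face: down] → face is down, owner is Dee → Accepted.
[pile: 5, owner: Ada, suit: hearts, face: down] → face is down, owner is Ada → Rejected.
[pile: 3, owner: Dee, suit: clubs, face: down] → face is down, owner is Dee → Accepted.
[pile: 3, owner: Dee, suit: hearts, face: down] → face is down, owner is Dee → Accepted.
[pile: 3, owner: Dee, suit: clubs, face: up] → face is up, owner is Dee → Rejected.

Accepted, Rejected, Accepted, Accepted, Rejected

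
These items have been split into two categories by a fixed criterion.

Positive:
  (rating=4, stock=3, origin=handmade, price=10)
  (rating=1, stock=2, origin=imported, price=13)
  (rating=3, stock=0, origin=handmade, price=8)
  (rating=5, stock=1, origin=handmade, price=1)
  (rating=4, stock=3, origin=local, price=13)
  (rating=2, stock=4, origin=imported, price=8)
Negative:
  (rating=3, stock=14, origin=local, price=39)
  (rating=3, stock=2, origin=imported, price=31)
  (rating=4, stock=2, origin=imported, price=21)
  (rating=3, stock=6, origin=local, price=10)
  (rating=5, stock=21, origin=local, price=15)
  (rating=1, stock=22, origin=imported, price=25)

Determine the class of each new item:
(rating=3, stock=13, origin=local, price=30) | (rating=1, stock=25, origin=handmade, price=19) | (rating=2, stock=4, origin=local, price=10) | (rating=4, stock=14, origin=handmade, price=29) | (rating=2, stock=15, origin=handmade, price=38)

The pattern is that an item is 'Positive' exactly when: price ≤ 13 AND stock ≤ 4.
(rating=3, stock=13, origin=local, price=30): Negative (price = 30, stock = 13). (rating=1, stock=25, origin=handmade, price=19): Negative (price = 19, stock = 25). (rating=2, stock=4, origin=local, price=10): Positive (price = 10, stock = 4). (rating=4, stock=14, origin=handmade, price=29): Negative (price = 29, stock = 14). (rating=2, stock=15, origin=handmade, price=38): Negative (price = 38, stock = 15).

Negative, Negative, Positive, Negative, Negative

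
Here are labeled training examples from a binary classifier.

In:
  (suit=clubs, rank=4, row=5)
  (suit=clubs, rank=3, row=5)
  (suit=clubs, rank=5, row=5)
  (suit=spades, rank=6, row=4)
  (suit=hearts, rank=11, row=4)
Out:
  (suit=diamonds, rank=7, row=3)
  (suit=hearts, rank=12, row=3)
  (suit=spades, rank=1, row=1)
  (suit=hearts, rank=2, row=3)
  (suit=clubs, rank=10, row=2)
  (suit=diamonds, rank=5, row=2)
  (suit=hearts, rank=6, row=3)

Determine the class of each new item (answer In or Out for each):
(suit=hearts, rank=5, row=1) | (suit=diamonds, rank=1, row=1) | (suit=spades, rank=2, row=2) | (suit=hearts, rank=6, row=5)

Out, Out, Out, In

One predicate separates the groups cleanly: row ≥ 4.
(suit=hearts, rank=5, row=1) → row = 1 → Out.
(suit=diamonds, rank=1, row=1) → row = 1 → Out.
(suit=spades, rank=2, row=2) → row = 2 → Out.
(suit=hearts, rank=6, row=5) → row = 5 → In.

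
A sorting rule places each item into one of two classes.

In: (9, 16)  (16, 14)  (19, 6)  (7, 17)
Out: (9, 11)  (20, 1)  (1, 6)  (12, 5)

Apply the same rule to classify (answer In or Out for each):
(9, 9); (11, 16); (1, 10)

Out, In, Out

A rule that fits every label: sum ≥ 24 — true of each 'In' example, false of each 'Out' one.
(9, 9) — 9+9 = 18, hence Out. (11, 16) — 11+16 = 27, hence In. (1, 10) — 1+10 = 11, hence Out.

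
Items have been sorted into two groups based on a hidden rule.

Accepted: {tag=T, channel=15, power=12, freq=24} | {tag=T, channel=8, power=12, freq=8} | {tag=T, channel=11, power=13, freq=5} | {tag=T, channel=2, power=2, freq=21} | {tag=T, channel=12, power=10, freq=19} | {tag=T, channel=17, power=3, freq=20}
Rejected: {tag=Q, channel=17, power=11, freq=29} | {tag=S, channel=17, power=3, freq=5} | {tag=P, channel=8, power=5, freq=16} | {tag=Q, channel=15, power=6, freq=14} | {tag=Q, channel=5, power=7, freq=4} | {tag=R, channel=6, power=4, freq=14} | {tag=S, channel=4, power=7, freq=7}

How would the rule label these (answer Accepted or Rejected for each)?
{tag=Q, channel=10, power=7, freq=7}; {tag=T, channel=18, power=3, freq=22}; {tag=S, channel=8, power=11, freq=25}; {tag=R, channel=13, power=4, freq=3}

Rejected, Accepted, Rejected, Rejected

Rule: tag is T. This holds for each 'Accepted' example and fails for each 'Rejected' one.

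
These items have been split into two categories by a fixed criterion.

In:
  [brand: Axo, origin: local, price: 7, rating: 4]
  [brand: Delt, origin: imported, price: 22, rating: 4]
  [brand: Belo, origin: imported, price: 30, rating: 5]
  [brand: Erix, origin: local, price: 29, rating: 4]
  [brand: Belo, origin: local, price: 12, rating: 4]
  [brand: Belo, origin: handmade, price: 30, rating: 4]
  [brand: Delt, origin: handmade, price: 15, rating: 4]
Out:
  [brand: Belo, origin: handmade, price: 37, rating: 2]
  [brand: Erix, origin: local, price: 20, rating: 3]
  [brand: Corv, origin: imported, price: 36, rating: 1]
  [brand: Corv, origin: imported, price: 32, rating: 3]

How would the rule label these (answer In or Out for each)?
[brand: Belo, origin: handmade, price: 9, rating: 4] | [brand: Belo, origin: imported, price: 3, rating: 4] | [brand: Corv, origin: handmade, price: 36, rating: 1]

The rule appears to be: rating ≥ 4.
[brand: Belo, origin: handmade, price: 9, rating: 4] → rating = 4 → In. [brand: Belo, origin: imported, price: 3, rating: 4] → rating = 4 → In. [brand: Corv, origin: handmade, price: 36, rating: 1] → rating = 1 → Out.

In, In, Out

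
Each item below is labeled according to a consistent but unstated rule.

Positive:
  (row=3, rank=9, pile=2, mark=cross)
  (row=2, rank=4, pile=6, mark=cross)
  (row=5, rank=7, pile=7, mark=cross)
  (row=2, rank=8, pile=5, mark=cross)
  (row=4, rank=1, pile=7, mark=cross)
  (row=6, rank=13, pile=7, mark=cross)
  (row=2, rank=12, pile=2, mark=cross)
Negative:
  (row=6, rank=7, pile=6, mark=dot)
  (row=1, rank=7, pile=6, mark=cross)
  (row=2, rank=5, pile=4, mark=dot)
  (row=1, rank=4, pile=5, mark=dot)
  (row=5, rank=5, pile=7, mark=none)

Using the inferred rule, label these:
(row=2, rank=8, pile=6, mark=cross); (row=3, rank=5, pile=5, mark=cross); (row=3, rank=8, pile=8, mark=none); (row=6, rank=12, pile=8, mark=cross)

Positive, Positive, Negative, Positive

Every 'Positive' example satisfies: mark is cross AND row ≥ 2. None of the 'Negative' examples do.
Positive: (row=2, rank=8, pile=6, mark=cross), since mark is cross, row = 2. Positive: (row=3, rank=5, pile=5, mark=cross), since mark is cross, row = 3. Negative: (row=3, rank=8, pile=8, mark=none), since mark is none, row = 3. Positive: (row=6, rank=12, pile=8, mark=cross), since mark is cross, row = 6.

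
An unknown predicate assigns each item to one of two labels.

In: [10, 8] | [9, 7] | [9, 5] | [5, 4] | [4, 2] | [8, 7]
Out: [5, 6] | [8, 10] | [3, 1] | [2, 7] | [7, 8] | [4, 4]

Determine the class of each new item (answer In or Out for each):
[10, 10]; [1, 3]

Out, Out

Rule: first > second AND sum ≥ 6. This holds for each 'In' example and fails for each 'Out' one.
[10, 10]: Out (10 = 10, 10+10 = 20).
[1, 3]: Out (1 < 3, 1+3 = 4).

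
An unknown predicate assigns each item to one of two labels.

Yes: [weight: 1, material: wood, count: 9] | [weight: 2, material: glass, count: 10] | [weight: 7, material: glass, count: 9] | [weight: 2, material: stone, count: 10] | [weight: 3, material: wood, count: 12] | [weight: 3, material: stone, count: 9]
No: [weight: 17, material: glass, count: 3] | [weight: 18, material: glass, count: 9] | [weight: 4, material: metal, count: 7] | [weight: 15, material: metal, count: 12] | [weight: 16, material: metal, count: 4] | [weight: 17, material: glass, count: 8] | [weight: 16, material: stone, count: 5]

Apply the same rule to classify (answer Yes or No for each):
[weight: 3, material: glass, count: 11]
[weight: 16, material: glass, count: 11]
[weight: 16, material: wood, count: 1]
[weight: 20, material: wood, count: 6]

All 'Yes' examples share one property — weight ≤ 7 AND count ≥ 8 — and every 'No' example lacks it.
[weight: 3, material: glass, count: 11] → weight = 3, count = 11 → Yes. [weight: 16, material: glass, count: 11] → weight = 16, count = 11 → No. [weight: 16, material: wood, count: 1] → weight = 16, count = 1 → No. [weight: 20, material: wood, count: 6] → weight = 20, count = 6 → No.

Yes, No, No, No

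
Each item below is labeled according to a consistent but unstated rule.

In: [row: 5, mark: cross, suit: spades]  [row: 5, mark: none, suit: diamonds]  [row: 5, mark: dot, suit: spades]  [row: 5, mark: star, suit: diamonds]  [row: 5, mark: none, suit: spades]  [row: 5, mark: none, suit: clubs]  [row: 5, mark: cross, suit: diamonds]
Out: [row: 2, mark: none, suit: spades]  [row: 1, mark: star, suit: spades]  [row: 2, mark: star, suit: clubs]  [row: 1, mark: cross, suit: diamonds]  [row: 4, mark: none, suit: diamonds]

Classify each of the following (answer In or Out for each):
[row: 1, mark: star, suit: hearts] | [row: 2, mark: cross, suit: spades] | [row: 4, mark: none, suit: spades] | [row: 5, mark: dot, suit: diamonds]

Out, Out, Out, In

All 'In' examples share one property — row = 5 — and every 'Out' example lacks it.
[row: 1, mark: star, suit: hearts]: row = 1 — lacks this property, so Out.
[row: 2, mark: cross, suit: spades]: row = 2 — lacks this property, so Out.
[row: 4, mark: none, suit: spades]: row = 4 — lacks this property, so Out.
[row: 5, mark: dot, suit: diamonds]: row = 5 — qualifies, so In.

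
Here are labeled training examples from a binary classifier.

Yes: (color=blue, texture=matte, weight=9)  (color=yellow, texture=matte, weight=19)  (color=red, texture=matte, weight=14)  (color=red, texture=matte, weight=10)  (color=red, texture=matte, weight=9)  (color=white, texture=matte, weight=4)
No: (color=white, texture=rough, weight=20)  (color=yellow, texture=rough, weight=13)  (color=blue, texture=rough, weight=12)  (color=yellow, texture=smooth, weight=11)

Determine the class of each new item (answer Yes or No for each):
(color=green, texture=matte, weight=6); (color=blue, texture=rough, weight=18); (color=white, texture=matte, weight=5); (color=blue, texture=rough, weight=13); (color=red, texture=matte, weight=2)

The common property of the 'Yes' items is: texture is matte. No 'No' item has it.
(color=green, texture=matte, weight=6): Yes (texture is matte).
(color=blue, texture=rough, weight=18): No (texture is rough).
(color=white, texture=matte, weight=5): Yes (texture is matte).
(color=blue, texture=rough, weight=13): No (texture is rough).
(color=red, texture=matte, weight=2): Yes (texture is matte).

Yes, No, Yes, No, Yes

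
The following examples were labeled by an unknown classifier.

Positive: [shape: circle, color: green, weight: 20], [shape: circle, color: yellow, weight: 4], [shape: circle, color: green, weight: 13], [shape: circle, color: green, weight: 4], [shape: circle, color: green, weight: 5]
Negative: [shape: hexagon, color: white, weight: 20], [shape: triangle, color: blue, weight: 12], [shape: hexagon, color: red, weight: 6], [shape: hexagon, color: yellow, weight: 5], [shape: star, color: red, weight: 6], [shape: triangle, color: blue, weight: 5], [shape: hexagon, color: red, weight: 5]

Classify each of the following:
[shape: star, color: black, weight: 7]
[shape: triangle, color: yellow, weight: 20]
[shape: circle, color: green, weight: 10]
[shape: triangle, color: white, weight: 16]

Negative, Negative, Positive, Negative

The classifier is using: shape is circle.
[shape: star, color: black, weight: 7]: shape is star — does not satisfy this, so Negative.
[shape: triangle, color: yellow, weight: 20]: shape is triangle — does not satisfy this, so Negative.
[shape: circle, color: green, weight: 10]: shape is circle — matches, so Positive.
[shape: triangle, color: white, weight: 16]: shape is triangle — does not satisfy this, so Negative.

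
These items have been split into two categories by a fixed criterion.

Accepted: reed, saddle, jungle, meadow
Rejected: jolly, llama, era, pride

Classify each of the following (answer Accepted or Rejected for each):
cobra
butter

Rejected, Accepted

One predicate separates the groups cleanly: even length.
cobra — length 5, hence Rejected.
butter — length 6, hence Accepted.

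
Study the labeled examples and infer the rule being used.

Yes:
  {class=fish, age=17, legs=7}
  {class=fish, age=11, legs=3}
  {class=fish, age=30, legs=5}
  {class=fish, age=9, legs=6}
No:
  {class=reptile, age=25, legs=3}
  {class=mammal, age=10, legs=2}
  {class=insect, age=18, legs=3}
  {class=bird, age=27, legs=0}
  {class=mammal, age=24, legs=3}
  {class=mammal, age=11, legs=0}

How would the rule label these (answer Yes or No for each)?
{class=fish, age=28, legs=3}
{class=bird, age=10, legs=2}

Yes, No

Every 'Yes' example satisfies: class is fish. None of the 'No' examples do.
Yes: {class=fish, age=28, legs=3}, since class is fish. No: {class=bird, age=10, legs=2}, since class is bird.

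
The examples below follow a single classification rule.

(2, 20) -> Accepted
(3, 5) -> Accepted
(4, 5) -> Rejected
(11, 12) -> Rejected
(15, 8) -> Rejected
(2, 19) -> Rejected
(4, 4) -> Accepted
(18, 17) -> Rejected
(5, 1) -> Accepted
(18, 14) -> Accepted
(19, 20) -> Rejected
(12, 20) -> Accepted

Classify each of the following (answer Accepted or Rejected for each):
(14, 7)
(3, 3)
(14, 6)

Comparing the two groups points to one rule — sum is even.
(14, 7) — 14+7 = 21, hence Rejected. (3, 3) — 3+3 = 6, hence Accepted. (14, 6) — 14+6 = 20, hence Accepted.

Rejected, Accepted, Accepted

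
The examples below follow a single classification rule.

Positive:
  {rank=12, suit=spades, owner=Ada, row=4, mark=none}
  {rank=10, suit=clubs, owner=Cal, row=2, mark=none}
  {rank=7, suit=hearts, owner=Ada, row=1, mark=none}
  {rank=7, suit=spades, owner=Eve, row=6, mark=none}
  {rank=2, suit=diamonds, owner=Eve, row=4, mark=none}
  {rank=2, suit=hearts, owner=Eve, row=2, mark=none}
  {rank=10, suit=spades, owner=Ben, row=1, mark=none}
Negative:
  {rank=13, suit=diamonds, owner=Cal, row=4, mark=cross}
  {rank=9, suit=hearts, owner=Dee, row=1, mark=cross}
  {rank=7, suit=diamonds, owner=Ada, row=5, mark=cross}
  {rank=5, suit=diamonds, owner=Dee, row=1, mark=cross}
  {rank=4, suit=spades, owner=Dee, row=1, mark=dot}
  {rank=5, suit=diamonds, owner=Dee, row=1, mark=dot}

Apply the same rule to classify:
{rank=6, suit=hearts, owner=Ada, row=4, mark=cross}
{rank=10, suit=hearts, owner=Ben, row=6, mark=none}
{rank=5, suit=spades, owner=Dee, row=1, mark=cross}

Negative, Positive, Negative

The common property of the 'Positive' items is: mark is none. No 'Negative' item has it.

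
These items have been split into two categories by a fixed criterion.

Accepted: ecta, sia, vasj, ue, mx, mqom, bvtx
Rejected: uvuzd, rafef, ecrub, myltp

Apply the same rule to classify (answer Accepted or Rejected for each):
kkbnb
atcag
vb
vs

Rejected, Rejected, Accepted, Accepted

The pattern is that an item is 'Accepted' exactly when: length ≤ 4.
kkbnb: length 5 — doesn't match, so Rejected.
atcag: length 5 — doesn't match, so Rejected.
vb: length 2 — satisfies this, so Accepted.
vs: length 2 — satisfies this, so Accepted.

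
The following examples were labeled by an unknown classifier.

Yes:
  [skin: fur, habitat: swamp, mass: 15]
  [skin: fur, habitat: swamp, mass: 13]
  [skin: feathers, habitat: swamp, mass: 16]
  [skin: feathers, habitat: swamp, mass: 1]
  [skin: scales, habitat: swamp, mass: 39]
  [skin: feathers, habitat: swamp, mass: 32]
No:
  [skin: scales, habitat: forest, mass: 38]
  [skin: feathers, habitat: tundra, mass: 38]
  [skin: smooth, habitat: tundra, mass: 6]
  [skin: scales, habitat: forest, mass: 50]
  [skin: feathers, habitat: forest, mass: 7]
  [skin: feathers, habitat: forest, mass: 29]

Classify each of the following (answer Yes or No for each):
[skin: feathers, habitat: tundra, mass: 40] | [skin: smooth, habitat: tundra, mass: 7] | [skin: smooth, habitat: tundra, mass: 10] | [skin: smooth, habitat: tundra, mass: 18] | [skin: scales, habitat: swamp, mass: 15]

A rule that fits every label: habitat is swamp — true of each 'Yes' example, false of each 'No' one.

No, No, No, No, Yes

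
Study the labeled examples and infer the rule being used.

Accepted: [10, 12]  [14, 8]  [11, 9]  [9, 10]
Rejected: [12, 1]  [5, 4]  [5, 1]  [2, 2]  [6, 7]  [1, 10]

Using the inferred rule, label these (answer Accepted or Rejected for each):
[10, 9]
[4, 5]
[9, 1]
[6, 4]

The rule appears to be: sum ≥ 19.

Accepted, Rejected, Rejected, Rejected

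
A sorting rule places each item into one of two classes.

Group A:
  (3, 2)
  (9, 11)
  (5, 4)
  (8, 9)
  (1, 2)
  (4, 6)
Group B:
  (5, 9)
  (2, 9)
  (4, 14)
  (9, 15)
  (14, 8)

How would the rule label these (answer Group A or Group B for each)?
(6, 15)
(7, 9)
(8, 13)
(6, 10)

A rule that fits every label: |first − second| ≤ 2 — true of each 'Group A' example, false of each 'Group B' one.
(6, 15): |6−15| = 9 — does not pass, so Group B. (7, 9): |7−9| = 2 — checks out, so Group A. (8, 13): |8−13| = 5 — does not pass, so Group B. (6, 10): |6−10| = 4 — does not pass, so Group B.

Group B, Group A, Group B, Group B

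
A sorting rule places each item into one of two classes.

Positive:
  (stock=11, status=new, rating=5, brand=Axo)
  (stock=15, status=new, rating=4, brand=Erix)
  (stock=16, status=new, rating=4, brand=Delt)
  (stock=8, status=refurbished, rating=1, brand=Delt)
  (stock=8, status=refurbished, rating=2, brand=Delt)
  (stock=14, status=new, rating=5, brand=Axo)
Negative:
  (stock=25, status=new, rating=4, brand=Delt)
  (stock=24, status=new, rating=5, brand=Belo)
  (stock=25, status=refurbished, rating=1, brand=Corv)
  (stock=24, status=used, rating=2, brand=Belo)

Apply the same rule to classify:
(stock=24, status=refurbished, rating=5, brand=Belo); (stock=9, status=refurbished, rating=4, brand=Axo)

Negative, Positive

The common property of the 'Positive' items is: stock ≤ 16. No 'Negative' item has it.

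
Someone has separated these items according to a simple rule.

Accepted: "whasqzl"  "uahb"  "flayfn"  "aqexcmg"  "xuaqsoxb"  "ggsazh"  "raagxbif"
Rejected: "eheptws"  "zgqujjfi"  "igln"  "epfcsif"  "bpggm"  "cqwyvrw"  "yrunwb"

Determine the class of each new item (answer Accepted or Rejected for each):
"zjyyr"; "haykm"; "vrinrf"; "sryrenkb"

Rejected, Accepted, Rejected, Rejected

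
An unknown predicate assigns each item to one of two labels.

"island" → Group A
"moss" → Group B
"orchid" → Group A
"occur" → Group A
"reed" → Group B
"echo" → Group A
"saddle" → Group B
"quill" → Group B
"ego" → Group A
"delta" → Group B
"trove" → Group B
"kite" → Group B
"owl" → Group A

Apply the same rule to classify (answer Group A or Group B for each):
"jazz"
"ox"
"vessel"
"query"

Group B, Group A, Group B, Group B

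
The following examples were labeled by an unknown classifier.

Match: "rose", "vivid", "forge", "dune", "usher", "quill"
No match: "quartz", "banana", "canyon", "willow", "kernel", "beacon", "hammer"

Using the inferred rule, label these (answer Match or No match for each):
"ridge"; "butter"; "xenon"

Match, No match, Match

All 'Match' examples share one property — length ≤ 5 — and every 'No match' example lacks it.
Match: "ridge", since length 5.
No match: "butter", since length 6.
Match: "xenon", since length 5.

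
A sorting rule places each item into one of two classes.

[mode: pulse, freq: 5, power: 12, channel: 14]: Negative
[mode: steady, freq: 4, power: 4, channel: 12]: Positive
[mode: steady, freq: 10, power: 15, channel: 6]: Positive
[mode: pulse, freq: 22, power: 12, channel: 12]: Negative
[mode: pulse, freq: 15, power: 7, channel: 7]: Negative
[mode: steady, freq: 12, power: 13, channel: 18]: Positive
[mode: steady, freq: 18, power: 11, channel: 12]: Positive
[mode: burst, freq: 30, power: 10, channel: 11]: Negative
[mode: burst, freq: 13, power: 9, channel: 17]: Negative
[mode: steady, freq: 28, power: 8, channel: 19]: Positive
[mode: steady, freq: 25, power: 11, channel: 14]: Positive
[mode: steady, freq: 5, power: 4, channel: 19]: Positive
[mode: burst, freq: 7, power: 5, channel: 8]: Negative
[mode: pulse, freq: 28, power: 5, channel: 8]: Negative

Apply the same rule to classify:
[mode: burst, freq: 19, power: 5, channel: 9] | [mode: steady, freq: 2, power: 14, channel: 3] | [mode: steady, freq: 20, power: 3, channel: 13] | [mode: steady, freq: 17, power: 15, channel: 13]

The pattern is that an item is 'Positive' exactly when: mode is steady.
Negative: [mode: burst, freq: 19, power: 5, channel: 9], since mode is burst.
Positive: [mode: steady, freq: 2, power: 14, channel: 3], since mode is steady.
Positive: [mode: steady, freq: 20, power: 3, channel: 13], since mode is steady.
Positive: [mode: steady, freq: 17, power: 15, channel: 13], since mode is steady.

Negative, Positive, Positive, Positive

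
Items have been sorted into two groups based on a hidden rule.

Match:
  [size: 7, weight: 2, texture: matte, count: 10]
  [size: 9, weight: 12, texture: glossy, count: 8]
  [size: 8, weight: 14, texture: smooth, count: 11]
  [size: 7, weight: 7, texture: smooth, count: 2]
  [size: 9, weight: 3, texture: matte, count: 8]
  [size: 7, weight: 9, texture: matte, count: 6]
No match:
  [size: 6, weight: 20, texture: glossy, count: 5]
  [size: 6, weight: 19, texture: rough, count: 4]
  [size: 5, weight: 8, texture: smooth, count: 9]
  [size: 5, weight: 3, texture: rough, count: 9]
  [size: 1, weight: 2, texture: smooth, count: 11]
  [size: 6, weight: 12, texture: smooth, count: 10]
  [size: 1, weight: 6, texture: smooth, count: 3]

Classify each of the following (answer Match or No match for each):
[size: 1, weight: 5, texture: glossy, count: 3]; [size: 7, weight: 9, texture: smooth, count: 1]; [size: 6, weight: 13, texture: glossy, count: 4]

No match, Match, No match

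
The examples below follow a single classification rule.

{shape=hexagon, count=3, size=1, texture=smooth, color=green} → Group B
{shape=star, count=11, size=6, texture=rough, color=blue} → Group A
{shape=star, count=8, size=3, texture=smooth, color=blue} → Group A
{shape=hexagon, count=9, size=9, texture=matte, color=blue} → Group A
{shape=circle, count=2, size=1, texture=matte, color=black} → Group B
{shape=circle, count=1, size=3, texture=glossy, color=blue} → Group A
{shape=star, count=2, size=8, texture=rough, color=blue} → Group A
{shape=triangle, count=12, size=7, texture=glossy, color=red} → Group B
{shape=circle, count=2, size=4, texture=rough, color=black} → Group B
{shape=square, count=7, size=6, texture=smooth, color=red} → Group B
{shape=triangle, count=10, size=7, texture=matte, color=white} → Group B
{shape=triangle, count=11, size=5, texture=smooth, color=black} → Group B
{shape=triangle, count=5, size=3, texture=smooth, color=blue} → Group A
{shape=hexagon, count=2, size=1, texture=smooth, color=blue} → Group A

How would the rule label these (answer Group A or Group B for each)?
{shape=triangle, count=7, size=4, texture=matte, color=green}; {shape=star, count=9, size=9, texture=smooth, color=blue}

The distinguishing property — color is blue — holds for all the 'Group A' cases and none of the 'Group B' cases.
{shape=triangle, count=7, size=4, texture=matte, color=green}: color is green, does not fit → Group B. {shape=star, count=9, size=9, texture=smooth, color=blue}: color is blue, qualifies → Group A.

Group B, Group A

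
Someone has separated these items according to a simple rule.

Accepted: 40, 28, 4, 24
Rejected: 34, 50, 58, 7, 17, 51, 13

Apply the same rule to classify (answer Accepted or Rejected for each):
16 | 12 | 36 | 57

Accepted, Accepted, Accepted, Rejected

Comparing the two groups points to one rule — multiple of 4.
16: 16 = 4·4 — satisfies this, so Accepted.
12: 12 = 4·3 — satisfies this, so Accepted.
36: 36 = 4·9 — satisfies this, so Accepted.
57: 57 = 4·14 + 1 — fails the rule, so Rejected.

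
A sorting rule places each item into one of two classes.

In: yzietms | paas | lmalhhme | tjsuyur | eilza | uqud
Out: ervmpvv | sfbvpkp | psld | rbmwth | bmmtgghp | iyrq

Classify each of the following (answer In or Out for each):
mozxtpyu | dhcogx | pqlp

All 'In' examples share one property — has ≥ 2 vowels — and every 'Out' example lacks it.
mozxtpyu → 2 vowels → In.
dhcogx → 1 vowel → Out.
pqlp → 0 vowels → Out.

In, Out, Out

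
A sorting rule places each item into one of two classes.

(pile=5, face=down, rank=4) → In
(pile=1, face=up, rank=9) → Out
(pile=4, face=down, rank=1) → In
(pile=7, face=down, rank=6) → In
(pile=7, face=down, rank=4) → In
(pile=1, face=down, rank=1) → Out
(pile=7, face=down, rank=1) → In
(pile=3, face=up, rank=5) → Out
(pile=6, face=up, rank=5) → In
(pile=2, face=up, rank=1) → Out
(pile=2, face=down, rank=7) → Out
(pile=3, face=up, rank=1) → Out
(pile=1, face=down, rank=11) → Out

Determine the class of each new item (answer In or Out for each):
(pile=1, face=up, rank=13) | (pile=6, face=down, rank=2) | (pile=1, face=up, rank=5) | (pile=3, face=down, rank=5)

Out, In, Out, Out

Rule: pile ≥ 4. This holds for each 'In' example and fails for each 'Out' one.
(pile=1, face=up, rank=13): pile = 1 — fails the rule, so Out.
(pile=6, face=down, rank=2): pile = 6 — qualifies, so In.
(pile=1, face=up, rank=5): pile = 1 — fails the rule, so Out.
(pile=3, face=down, rank=5): pile = 3 — fails the rule, so Out.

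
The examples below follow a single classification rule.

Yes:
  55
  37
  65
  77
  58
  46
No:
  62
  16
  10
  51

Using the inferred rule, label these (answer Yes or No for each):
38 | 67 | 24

A rule that fits every label: digit sum ≥ 9 — true of each 'Yes' example, false of each 'No' one.
38: Yes (digit sum 3+8 = 11).
67: Yes (digit sum 6+7 = 13).
24: No (digit sum 2+4 = 6).

Yes, Yes, No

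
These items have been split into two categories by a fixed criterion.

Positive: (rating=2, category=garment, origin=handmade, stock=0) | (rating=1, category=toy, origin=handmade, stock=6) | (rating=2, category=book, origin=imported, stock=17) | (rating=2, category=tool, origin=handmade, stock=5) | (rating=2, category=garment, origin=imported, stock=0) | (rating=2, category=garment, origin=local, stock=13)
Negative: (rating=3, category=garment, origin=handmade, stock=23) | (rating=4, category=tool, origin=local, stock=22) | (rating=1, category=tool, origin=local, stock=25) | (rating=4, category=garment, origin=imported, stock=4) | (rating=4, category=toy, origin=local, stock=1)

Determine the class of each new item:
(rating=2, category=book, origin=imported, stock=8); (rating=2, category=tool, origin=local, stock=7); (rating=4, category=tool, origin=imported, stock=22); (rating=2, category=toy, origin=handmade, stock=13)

Positive, Positive, Negative, Positive

All 'Positive' examples share one property — rating ≤ 2 AND stock ≤ 17 — and every 'Negative' example lacks it.
(rating=2, category=book, origin=imported, stock=8): Positive (rating = 2, stock = 8). (rating=2, category=tool, origin=local, stock=7): Positive (rating = 2, stock = 7). (rating=4, category=tool, origin=imported, stock=22): Negative (rating = 4, stock = 22). (rating=2, category=toy, origin=handmade, stock=13): Positive (rating = 2, stock = 13).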